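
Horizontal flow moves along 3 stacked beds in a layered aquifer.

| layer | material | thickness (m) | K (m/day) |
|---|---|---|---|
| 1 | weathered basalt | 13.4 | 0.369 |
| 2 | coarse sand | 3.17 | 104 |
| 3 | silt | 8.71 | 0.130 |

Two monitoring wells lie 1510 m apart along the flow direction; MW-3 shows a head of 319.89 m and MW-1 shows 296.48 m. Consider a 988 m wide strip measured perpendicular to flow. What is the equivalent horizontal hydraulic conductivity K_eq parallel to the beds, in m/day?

Flow is parallel to layering, so each bed carries its own Darcy discharge and the transmissivities add.
Σ(K_i·b_i) = 0.369×13.4 + 104×3.17 + 0.130×8.71 = 335.8 m²/day.
Total thickness b = 25.28 m, so K_eq = Σ(K_i·b_i)/b = 13.28 m/day.

13.3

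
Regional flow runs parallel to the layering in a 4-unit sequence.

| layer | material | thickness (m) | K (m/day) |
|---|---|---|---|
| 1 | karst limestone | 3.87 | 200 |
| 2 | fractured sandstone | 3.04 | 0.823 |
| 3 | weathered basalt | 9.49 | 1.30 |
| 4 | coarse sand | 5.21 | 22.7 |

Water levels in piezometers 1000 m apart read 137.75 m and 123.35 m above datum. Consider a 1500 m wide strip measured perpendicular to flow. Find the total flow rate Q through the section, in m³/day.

Flow is parallel to layering, so each bed carries its own Darcy discharge and the transmissivities add.
Σ(K_i·b_i) = 200×3.87 + 0.823×3.04 + 1.30×9.49 + 22.7×5.21 = 907.1 m²/day.
Hydraulic gradient i = (137.75 − 123.35) / 1000 = 14.4 / 1000 = 0.01440.
Q = Σ(K_i·b_i) · W · i = 907.1 × 1500 × 0.01440 = 19593 m³/day.

19600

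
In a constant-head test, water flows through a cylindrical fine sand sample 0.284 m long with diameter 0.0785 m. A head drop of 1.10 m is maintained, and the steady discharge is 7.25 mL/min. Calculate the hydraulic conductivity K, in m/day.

0.557

Cross-sectional area A = π·(d/2)² = π × (0.0785/2)² = 0.004840 m².
Convert discharge: 7.25 mL/min = 1.208e-07 m³/s.
Darcy's law rearranged: K = Q·L / (A·Δh) = 1.208e-07 × 0.284 / (0.004840 × 1.10) = 6.446e-06 m/s = 0.5569 m/day.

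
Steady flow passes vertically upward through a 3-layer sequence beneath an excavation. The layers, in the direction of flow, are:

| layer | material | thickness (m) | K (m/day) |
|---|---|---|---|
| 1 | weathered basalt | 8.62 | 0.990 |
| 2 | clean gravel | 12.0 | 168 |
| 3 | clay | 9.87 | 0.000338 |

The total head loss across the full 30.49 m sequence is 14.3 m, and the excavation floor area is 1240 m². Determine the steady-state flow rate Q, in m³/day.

Flow is perpendicular to layering, so the layers act in series and the equivalent K is the thickness-weighted harmonic mean.
Total thickness L = 8.62 + 12.0 + 9.87 = 30.49 m.
Σ(b_i/K_i) = 8.62/0.990 + 12.0/168 + 9.87/0.000338 = 29210 d.
K_eq = L / Σ(b_i/K_i) = 30.49 / 29210 = 0.001044 m/day.
Q = K_eq · A · (Δh/L) = 0.001044 × 1240 × (14.3/30.49) = 0.6071 m³/day.

0.607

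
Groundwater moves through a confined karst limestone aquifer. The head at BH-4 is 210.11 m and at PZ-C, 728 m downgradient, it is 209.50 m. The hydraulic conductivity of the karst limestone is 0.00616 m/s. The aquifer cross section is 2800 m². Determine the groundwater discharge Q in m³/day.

1250

Convert K: 0.00616 m/s × 86400 = 532.2 m/day.
Hydraulic gradient i = (210.11 − 209.50) / 728 = 0.61 / 728 = 0.0008379.
Darcy's law: Q = K · A · i = 532.2 × 2800 × 0.0008379 = 1249 m³/day.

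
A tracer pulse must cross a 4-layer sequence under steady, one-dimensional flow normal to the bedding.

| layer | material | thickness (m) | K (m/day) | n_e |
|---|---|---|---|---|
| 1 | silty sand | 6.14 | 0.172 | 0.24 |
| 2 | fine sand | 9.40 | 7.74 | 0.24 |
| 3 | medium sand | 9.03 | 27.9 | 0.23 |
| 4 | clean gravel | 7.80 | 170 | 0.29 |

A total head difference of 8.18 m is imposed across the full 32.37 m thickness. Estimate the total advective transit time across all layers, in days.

36.8

With flow normal to the layers, continuity requires the same specific discharge q through every layer.
Σ(b_i/K_i) = 6.14/0.172 + 9.40/7.74 + 9.03/27.9 + 7.80/170 = 37.28 d.
q = Δh / Σ(b_i/K_i) = 8.18 / 37.28 = 0.2194 m/day.
In each layer the seepage velocity is v_i = q/n_i, so the layer transit time is t_i = b_i·n_i / q:
  layer 1 (silty sand): t_1 = 6.14 × 0.24 / 0.2194 = 6.716 d
  layer 2 (fine sand): t_2 = 9.40 × 0.24 / 0.2194 = 10.28 d
  layer 3 (medium sand): t_3 = 9.03 × 0.23 / 0.2194 = 9.466 d
  layer 4 (clean gravel): t_4 = 7.80 × 0.29 / 0.2194 = 10.31 d
Total t = Σ t_i = 36.77 days.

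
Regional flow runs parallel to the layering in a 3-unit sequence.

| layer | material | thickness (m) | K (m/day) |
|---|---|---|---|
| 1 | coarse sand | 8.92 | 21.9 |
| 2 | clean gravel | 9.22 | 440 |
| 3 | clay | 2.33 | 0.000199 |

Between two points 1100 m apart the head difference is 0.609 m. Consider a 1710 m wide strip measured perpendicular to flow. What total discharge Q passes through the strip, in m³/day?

4030

Flow is parallel to layering, so each bed carries its own Darcy discharge and the transmissivities add.
Σ(K_i·b_i) = 21.9×8.92 + 440×9.22 + 0.000199×2.33 = 4252 m²/day.
Hydraulic gradient i = Δh / L = 0.609 / 1100 = 0.0005536.
Q = Σ(K_i·b_i) · W · i = 4252 × 1710 × 0.0005536 = 4026 m³/day.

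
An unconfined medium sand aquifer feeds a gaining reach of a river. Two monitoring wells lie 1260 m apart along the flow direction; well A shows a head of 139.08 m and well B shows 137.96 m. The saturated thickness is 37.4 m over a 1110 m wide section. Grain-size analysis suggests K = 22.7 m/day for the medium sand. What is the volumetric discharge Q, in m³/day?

Cross-sectional area A = 1110 × 37.4 = 41514 m².
Hydraulic gradient i = (139.08 − 137.96) / 1260 = 1.12 / 1260 = 0.0008889.
Darcy's law: Q = K · A · i = 22.70 × 41514 × 0.0008889 = 837.7 m³/day.

838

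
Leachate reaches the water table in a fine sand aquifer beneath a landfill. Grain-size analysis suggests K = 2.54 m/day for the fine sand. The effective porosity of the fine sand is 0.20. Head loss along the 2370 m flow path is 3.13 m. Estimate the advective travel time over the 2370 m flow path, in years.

Hydraulic gradient i = Δh / L = 3.13 / 2370 = 0.001321.
Darcy flux q = K · i = 2.540 × 0.001321 = 0.003355 m/day.
Seepage velocity v = q / n_e = 0.003355 / 0.20 = 0.01677 m/day.
Travel time t = L / v = 2370 / 0.01677 = 1.413e+05 days = 386.9 years.

387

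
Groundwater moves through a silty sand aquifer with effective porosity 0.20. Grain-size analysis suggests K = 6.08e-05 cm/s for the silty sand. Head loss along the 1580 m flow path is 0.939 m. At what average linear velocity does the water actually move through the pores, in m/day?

Convert K: 6.08e-05 cm/s × 864 = 0.05253 m/day.
Hydraulic gradient i = Δh / L = 0.939 / 1580 = 0.0005943.
Darcy flux q = K · i = 0.05253 × 0.0005943 = 3.122e-05 m/day.
Seepage velocity v = q / n_e = 3.122e-05 / 0.20 = 0.0001561 m/day.

0.000156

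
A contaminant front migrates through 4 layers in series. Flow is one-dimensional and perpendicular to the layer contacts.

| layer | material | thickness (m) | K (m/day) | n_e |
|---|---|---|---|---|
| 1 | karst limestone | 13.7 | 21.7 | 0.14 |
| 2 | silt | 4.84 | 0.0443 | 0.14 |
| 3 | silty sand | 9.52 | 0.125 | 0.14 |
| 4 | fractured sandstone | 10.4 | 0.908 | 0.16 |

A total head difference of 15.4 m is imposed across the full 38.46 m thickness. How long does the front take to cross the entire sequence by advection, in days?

With flow normal to the layers, continuity requires the same specific discharge q through every layer.
Σ(b_i/K_i) = 13.7/21.7 + 4.84/0.0443 + 9.52/0.125 + 10.4/0.908 = 197.5 d.
q = Δh / Σ(b_i/K_i) = 15.4 / 197.5 = 0.07797 m/day.
In each layer the seepage velocity is v_i = q/n_i, so the layer transit time is t_i = b_i·n_i / q:
  layer 1 (karst limestone): t_1 = 13.7 × 0.14 / 0.07797 = 24.60 d
  layer 2 (silt): t_2 = 4.84 × 0.14 / 0.07797 = 8.690 d
  layer 3 (silty sand): t_3 = 9.52 × 0.14 / 0.07797 = 17.09 d
  layer 4 (fractured sandstone): t_4 = 10.4 × 0.16 / 0.07797 = 21.34 d
Total t = Σ t_i = 71.72 days.

71.7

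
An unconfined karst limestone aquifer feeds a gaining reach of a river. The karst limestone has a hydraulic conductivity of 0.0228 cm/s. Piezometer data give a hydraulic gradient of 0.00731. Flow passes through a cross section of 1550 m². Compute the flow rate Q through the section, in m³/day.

Convert K: 0.0228 cm/s × 864 = 19.70 m/day.
Hydraulic gradient i = 0.00731.
Darcy's law: Q = K · A · i = 19.70 × 1550 × 0.007310 = 223.2 m³/day.

223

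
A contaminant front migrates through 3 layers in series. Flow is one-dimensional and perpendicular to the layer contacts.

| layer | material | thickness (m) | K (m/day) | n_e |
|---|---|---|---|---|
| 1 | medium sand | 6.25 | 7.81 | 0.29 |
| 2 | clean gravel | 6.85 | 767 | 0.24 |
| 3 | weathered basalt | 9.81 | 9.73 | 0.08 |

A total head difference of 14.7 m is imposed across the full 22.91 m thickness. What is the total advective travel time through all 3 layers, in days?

0.524

With flow normal to the layers, continuity requires the same specific discharge q through every layer.
Σ(b_i/K_i) = 6.25/7.81 + 6.85/767 + 9.81/9.73 = 1.817 d.
q = Δh / Σ(b_i/K_i) = 14.7 / 1.817 = 8.088 m/day.
In each layer the seepage velocity is v_i = q/n_i, so the layer transit time is t_i = b_i·n_i / q:
  layer 1 (medium sand): t_1 = 6.25 × 0.29 / 8.088 = 0.2241 d
  layer 2 (clean gravel): t_2 = 6.85 × 0.24 / 8.088 = 0.2033 d
  layer 3 (weathered basalt): t_3 = 9.81 × 0.08 / 8.088 = 0.09703 d
Total t = Σ t_i = 0.5244 days.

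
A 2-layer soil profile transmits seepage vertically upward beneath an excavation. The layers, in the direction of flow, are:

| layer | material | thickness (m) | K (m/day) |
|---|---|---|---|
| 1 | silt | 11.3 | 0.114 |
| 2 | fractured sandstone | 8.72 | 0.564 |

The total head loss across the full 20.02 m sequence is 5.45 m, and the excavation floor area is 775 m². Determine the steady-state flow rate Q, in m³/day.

Flow is perpendicular to layering, so the layers act in series and the equivalent K is the thickness-weighted harmonic mean.
Total thickness L = 11.3 + 8.72 = 20.02 m.
Σ(b_i/K_i) = 11.3/0.114 + 8.72/0.564 = 114.6 d.
K_eq = L / Σ(b_i/K_i) = 20.02 / 114.6 = 0.1747 m/day.
Q = K_eq · A · (Δh/L) = 0.1747 × 775 × (5.45/20.02) = 36.86 m³/day.

36.9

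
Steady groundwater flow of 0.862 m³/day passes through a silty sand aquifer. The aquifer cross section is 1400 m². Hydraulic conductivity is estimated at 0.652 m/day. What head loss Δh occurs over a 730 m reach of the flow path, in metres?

From Q = K·A·i, i = Q / (K·A) = 0.862 / (0.6520 × 1400) = 0.0009443.
Head loss Δh = i · L = 0.0009443 × 730 = 0.6894 m.

0.689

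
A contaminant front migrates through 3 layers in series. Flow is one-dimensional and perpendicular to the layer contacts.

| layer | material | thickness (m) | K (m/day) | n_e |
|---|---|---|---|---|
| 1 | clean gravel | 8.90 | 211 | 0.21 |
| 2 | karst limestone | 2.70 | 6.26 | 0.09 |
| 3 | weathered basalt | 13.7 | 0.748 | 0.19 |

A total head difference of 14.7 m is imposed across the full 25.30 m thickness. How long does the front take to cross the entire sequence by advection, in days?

6.03

With flow normal to the layers, continuity requires the same specific discharge q through every layer.
Σ(b_i/K_i) = 8.90/211 + 2.70/6.26 + 13.7/0.748 = 18.79 d.
q = Δh / Σ(b_i/K_i) = 14.7 / 18.79 = 0.7824 m/day.
In each layer the seepage velocity is v_i = q/n_i, so the layer transit time is t_i = b_i·n_i / q:
  layer 1 (clean gravel): t_1 = 8.90 × 0.21 / 0.7824 = 2.389 d
  layer 2 (karst limestone): t_2 = 2.70 × 0.09 / 0.7824 = 0.3106 d
  layer 3 (weathered basalt): t_3 = 13.7 × 0.19 / 0.7824 = 3.327 d
Total t = Σ t_i = 6.027 days.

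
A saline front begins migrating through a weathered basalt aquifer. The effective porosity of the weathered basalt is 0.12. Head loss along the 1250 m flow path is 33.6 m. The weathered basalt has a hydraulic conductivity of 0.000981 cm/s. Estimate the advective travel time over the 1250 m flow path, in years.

18.0

Convert K: 0.000981 cm/s × 864 = 0.8476 m/day.
Hydraulic gradient i = Δh / L = 33.6 / 1250 = 0.02688.
Darcy flux q = K · i = 0.8476 × 0.02688 = 0.02278 m/day.
Seepage velocity v = q / n_e = 0.02278 / 0.12 = 0.1899 m/day.
Travel time t = L / v = 1250 / 0.1899 = 6584 days = 18.03 years.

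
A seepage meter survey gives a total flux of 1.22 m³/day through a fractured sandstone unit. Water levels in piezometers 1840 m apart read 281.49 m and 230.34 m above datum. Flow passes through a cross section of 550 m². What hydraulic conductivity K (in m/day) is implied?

Hydraulic gradient i = (281.49 − 230.34) / 1840 = 51.15 / 1840 = 0.02780.
From Q = K·A·i, K = Q / (A·i) = 1.22 / (550.0 × 0.02780) = 0.07979 m/day.

0.0798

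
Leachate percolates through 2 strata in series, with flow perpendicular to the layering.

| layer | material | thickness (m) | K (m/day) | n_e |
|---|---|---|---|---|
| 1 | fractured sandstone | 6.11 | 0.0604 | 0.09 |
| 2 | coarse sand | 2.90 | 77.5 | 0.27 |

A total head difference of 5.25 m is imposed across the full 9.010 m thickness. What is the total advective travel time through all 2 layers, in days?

With flow normal to the layers, continuity requires the same specific discharge q through every layer.
Σ(b_i/K_i) = 6.11/0.0604 + 2.90/77.5 = 101.2 d.
q = Δh / Σ(b_i/K_i) = 5.25 / 101.2 = 0.05188 m/day.
In each layer the seepage velocity is v_i = q/n_i, so the layer transit time is t_i = b_i·n_i / q:
  layer 1 (fractured sandstone): t_1 = 6.11 × 0.09 / 0.05188 = 10.60 d
  layer 2 (coarse sand): t_2 = 2.90 × 0.27 / 0.05188 = 15.09 d
Total t = Σ t_i = 25.69 days.

25.7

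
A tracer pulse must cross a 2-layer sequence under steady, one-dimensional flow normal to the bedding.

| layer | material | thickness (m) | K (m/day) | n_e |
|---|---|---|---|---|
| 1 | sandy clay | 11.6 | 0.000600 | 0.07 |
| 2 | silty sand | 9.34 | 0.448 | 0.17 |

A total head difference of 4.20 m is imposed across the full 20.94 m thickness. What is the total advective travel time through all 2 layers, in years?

With flow normal to the layers, continuity requires the same specific discharge q through every layer.
Σ(b_i/K_i) = 11.6/0.000600 + 9.34/0.448 = 19354 d.
q = Δh / Σ(b_i/K_i) = 4.20 / 19354 = 0.0002170 m/day.
In each layer the seepage velocity is v_i = q/n_i, so the layer transit time is t_i = b_i·n_i / q:
  layer 1 (sandy clay): t_1 = 11.6 × 0.07 / 0.0002170 = 3742 d
  layer 2 (silty sand): t_2 = 9.34 × 0.17 / 0.0002170 = 7317 d
Total t = Σ t_i = 11059 days = 30.28 years.

30.3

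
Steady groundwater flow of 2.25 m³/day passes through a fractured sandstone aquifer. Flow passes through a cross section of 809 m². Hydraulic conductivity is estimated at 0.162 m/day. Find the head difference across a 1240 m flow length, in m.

From Q = K·A·i, i = Q / (K·A) = 2.25 / (0.1620 × 809.0) = 0.01717.
Head loss Δh = i · L = 0.01717 × 1240 = 21.29 m.

21.3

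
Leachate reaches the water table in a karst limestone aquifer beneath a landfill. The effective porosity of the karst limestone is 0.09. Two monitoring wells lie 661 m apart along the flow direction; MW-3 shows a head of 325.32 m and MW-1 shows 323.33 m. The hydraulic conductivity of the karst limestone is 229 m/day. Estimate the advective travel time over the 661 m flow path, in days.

Hydraulic gradient i = (325.32 − 323.33) / 661 = 1.99 / 661 = 0.003011.
Darcy flux q = K · i = 229.0 × 0.003011 = 0.6894 m/day.
Seepage velocity v = q / n_e = 0.6894 / 0.09 = 7.660 m/day.
Travel time t = L / v = 661 / 7.660 = 86.29 days.

86.3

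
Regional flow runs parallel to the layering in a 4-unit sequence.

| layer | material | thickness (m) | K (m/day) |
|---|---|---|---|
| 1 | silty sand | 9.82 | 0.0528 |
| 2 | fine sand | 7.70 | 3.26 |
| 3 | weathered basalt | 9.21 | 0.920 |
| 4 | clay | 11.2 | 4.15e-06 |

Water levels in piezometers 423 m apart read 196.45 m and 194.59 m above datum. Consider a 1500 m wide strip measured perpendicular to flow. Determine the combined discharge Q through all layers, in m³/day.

225

Flow is parallel to layering, so each bed carries its own Darcy discharge and the transmissivities add.
Σ(K_i·b_i) = 0.0528×9.82 + 3.26×7.70 + 0.920×9.21 + 4.15e-06×11.2 = 34.09 m²/day.
Hydraulic gradient i = (196.45 − 194.59) / 423 = 1.86 / 423 = 0.004397.
Q = Σ(K_i·b_i) · W · i = 34.09 × 1500 × 0.004397 = 224.9 m³/day.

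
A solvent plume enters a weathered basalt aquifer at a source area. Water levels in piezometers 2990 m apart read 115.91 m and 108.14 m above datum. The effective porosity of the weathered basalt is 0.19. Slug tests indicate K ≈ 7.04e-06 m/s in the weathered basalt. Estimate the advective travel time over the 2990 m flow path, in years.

984

Convert K: 7.04e-06 m/s × 86400 = 0.6083 m/day.
Hydraulic gradient i = (115.91 − 108.14) / 2990 = 7.77 / 2990 = 0.002599.
Darcy flux q = K · i = 0.6083 × 0.002599 = 0.001581 m/day.
Seepage velocity v = q / n_e = 0.001581 / 0.19 = 0.008319 m/day.
Travel time t = L / v = 2990 / 0.008319 = 3.594e+05 days = 984.0 years.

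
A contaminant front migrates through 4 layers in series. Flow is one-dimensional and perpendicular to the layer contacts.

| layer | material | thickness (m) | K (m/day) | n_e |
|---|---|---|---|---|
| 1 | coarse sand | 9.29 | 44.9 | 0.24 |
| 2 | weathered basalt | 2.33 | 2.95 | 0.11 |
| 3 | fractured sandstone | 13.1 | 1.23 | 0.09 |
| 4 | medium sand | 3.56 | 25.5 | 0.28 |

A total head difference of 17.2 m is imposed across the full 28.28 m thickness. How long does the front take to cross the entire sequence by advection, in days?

3.19

With flow normal to the layers, continuity requires the same specific discharge q through every layer.
Σ(b_i/K_i) = 9.29/44.9 + 2.33/2.95 + 13.1/1.23 + 3.56/25.5 = 11.79 d.
q = Δh / Σ(b_i/K_i) = 17.2 / 11.79 = 1.459 m/day.
In each layer the seepage velocity is v_i = q/n_i, so the layer transit time is t_i = b_i·n_i / q:
  layer 1 (coarse sand): t_1 = 9.29 × 0.24 / 1.459 = 1.528 d
  layer 2 (weathered basalt): t_2 = 2.33 × 0.11 / 1.459 = 0.1756 d
  layer 3 (fractured sandstone): t_3 = 13.1 × 0.09 / 1.459 = 0.8079 d
  layer 4 (medium sand): t_4 = 3.56 × 0.28 / 1.459 = 0.6831 d
Total t = Σ t_i = 3.195 days.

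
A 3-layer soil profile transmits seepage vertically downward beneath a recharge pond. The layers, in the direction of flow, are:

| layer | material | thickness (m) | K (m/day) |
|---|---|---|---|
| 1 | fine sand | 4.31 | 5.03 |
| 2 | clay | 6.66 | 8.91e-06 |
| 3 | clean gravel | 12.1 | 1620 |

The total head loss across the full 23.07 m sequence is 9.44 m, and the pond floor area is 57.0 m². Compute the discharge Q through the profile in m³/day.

Flow is perpendicular to layering, so the layers act in series and the equivalent K is the thickness-weighted harmonic mean.
Total thickness L = 4.31 + 6.66 + 12.1 = 23.07 m.
Σ(b_i/K_i) = 4.31/5.03 + 6.66/8.91e-06 + 12.1/1620 = 7.475e+05 d.
K_eq = L / Σ(b_i/K_i) = 23.07 / 7.475e+05 = 3.086e-05 m/day.
Q = K_eq · A · (Δh/L) = 3.086e-05 × 57.0 × (9.44/23.07) = 0.0007199 m³/day.

0.000720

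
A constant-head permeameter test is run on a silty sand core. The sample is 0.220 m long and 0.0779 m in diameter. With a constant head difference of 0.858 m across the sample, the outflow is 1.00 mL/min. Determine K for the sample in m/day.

0.0775

Cross-sectional area A = π·(d/2)² = π × (0.0779/2)² = 0.004766 m².
Convert discharge: 1.00 mL/min = 1.667e-08 m³/s.
Darcy's law rearranged: K = Q·L / (A·Δh) = 1.667e-08 × 0.220 / (0.004766 × 0.858) = 8.966e-07 m/s = 0.07747 m/day.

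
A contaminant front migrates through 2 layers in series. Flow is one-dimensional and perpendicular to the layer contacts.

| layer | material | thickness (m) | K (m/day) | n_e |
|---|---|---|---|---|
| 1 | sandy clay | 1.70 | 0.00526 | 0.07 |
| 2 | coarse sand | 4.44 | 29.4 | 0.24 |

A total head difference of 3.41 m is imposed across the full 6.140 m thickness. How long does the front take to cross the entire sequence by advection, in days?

With flow normal to the layers, continuity requires the same specific discharge q through every layer.
Σ(b_i/K_i) = 1.70/0.00526 + 4.44/29.4 = 323.3 d.
q = Δh / Σ(b_i/K_i) = 3.41 / 323.3 = 0.01055 m/day.
In each layer the seepage velocity is v_i = q/n_i, so the layer transit time is t_i = b_i·n_i / q:
  layer 1 (sandy clay): t_1 = 1.70 × 0.07 / 0.01055 = 11.28 d
  layer 2 (coarse sand): t_2 = 4.44 × 0.24 / 0.01055 = 101.0 d
Total t = Σ t_i = 112.3 days.

112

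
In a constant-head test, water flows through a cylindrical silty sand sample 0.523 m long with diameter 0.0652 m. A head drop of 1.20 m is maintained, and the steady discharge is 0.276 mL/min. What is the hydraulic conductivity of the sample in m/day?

Cross-sectional area A = π·(d/2)² = π × (0.0652/2)² = 0.003339 m².
Convert discharge: 0.276 mL/min = 4.600e-09 m³/s.
Darcy's law rearranged: K = Q·L / (A·Δh) = 4.600e-09 × 0.523 / (0.003339 × 1.20) = 6.005e-07 m/s = 0.05188 m/day.

0.0519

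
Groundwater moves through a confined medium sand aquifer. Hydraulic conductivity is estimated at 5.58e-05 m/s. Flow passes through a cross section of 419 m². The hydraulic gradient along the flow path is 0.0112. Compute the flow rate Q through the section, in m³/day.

22.6

Convert K: 5.58e-05 m/s × 86400 = 4.821 m/day.
Hydraulic gradient i = 0.0112.
Darcy's law: Q = K · A · i = 4.821 × 419.0 × 0.01120 = 22.62 m³/day.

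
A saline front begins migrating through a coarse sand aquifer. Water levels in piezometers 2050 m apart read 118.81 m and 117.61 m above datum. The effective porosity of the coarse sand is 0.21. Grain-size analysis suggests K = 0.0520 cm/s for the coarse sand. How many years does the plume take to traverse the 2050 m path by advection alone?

44.8

Convert K: 0.0520 cm/s × 864 = 44.93 m/day.
Hydraulic gradient i = (118.81 − 117.61) / 2050 = 1.2 / 2050 = 0.0005854.
Darcy flux q = K · i = 44.93 × 0.0005854 = 0.02630 m/day.
Seepage velocity v = q / n_e = 0.02630 / 0.21 = 0.1252 m/day.
Travel time t = L / v = 2050 / 0.1252 = 16369 days = 44.82 years.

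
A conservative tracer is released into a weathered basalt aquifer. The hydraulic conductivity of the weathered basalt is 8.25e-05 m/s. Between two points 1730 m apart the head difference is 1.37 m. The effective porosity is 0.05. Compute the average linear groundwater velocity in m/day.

0.113

Convert K: 8.25e-05 m/s × 86400 = 7.128 m/day.
Hydraulic gradient i = Δh / L = 1.37 / 1730 = 0.0007919.
Darcy flux q = K · i = 7.128 × 0.0007919 = 0.005645 m/day.
Seepage velocity v = q / n_e = 0.005645 / 0.05 = 0.1129 m/day.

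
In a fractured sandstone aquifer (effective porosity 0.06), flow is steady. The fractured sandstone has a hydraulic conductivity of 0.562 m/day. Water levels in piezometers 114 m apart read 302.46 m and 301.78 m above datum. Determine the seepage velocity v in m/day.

0.0559

Hydraulic gradient i = (302.46 − 301.78) / 114 = 0.68 / 114 = 0.005965.
Darcy flux q = K · i = 0.5620 × 0.005965 = 0.003352 m/day.
Seepage velocity v = q / n_e = 0.003352 / 0.06 = 0.05587 m/day.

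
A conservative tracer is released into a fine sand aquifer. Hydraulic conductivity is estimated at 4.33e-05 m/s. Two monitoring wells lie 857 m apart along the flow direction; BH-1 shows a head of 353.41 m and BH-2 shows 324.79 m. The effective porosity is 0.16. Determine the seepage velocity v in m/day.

0.781

Convert K: 4.33e-05 m/s × 86400 = 3.741 m/day.
Hydraulic gradient i = (353.41 − 324.79) / 857 = 28.62 / 857 = 0.03340.
Darcy flux q = K · i = 3.741 × 0.03340 = 0.1249 m/day.
Seepage velocity v = q / n_e = 0.1249 / 0.16 = 0.7809 m/day.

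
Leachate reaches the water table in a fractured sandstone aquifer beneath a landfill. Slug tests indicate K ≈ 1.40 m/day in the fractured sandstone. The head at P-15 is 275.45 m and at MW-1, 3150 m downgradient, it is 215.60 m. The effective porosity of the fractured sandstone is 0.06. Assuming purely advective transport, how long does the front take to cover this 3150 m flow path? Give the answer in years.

19.5

Hydraulic gradient i = (275.45 − 215.60) / 3150 = 59.85 / 3150 = 0.01900.
Darcy flux q = K · i = 1.400 × 0.01900 = 0.02660 m/day.
Seepage velocity v = q / n_e = 0.02660 / 0.06 = 0.4433 m/day.
Travel time t = L / v = 3150 / 0.4433 = 7105 days = 19.45 years.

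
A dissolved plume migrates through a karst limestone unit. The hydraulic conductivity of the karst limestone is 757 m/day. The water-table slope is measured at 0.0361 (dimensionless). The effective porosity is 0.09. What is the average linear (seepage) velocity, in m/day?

Hydraulic gradient i = 0.0361.
Darcy flux q = K · i = 757.0 × 0.03610 = 27.33 m/day.
Seepage velocity v = q / n_e = 27.33 / 0.09 = 303.6 m/day.

304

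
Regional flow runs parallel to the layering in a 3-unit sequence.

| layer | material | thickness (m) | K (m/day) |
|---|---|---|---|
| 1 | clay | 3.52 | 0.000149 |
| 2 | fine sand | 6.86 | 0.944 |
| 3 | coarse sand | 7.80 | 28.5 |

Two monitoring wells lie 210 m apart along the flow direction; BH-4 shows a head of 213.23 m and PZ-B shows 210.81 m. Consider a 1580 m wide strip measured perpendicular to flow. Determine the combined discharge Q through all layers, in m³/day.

4170

Flow is parallel to layering, so each bed carries its own Darcy discharge and the transmissivities add.
Σ(K_i·b_i) = 0.000149×3.52 + 0.944×6.86 + 28.5×7.80 = 228.8 m²/day.
Hydraulic gradient i = (213.23 − 210.81) / 210 = 2.42 / 210 = 0.01152.
Q = Σ(K_i·b_i) · W · i = 228.8 × 1580 × 0.01152 = 4165 m³/day.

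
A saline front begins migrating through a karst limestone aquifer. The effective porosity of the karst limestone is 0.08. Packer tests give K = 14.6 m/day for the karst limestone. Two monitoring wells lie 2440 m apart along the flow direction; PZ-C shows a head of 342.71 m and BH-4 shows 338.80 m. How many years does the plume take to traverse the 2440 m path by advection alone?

22.8

Hydraulic gradient i = (342.71 − 338.80) / 2440 = 3.91 / 2440 = 0.001602.
Darcy flux q = K · i = 14.60 × 0.001602 = 0.02340 m/day.
Seepage velocity v = q / n_e = 0.02340 / 0.08 = 0.2924 m/day.
Travel time t = L / v = 2440 / 0.2924 = 8343 days = 22.84 years.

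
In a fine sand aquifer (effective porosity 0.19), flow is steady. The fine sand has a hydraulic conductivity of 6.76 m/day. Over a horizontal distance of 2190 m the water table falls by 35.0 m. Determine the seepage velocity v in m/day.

0.569

Hydraulic gradient i = Δh / L = 35.0 / 2190 = 0.01598.
Darcy flux q = K · i = 6.760 × 0.01598 = 0.1080 m/day.
Seepage velocity v = q / n_e = 0.1080 / 0.19 = 0.5686 m/day.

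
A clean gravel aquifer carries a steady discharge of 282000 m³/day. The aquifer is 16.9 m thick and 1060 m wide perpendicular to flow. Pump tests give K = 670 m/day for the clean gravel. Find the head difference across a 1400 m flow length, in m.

Cross-sectional area A = 1060 × 16.9 = 17914 m².
From Q = K·A·i, i = Q / (K·A) = 282000 / (670.0 × 17914) = 0.02350.
Head loss Δh = i · L = 0.02350 × 1400 = 32.89 m.

32.9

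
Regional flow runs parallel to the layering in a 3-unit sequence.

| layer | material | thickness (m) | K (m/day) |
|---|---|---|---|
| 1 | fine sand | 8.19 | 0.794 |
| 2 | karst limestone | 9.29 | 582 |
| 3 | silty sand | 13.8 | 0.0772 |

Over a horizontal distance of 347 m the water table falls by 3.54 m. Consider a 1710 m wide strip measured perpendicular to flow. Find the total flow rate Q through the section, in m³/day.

Flow is parallel to layering, so each bed carries its own Darcy discharge and the transmissivities add.
Σ(K_i·b_i) = 0.794×8.19 + 582×9.29 + 0.0772×13.8 = 5414 m²/day.
Hydraulic gradient i = Δh / L = 3.54 / 347 = 0.01020.
Q = Σ(K_i·b_i) · W · i = 5414 × 1710 × 0.01020 = 94453 m³/day.

94500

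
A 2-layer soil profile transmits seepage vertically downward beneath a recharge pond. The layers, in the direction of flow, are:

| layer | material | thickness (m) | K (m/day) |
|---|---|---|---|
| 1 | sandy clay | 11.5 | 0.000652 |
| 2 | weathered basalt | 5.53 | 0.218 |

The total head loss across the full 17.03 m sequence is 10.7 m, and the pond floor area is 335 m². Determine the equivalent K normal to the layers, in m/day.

Flow is perpendicular to layering, so the layers act in series and the equivalent K is the thickness-weighted harmonic mean.
Total thickness L = 11.5 + 5.53 = 17.03 m.
Σ(b_i/K_i) = 11.5/0.000652 + 5.53/0.218 = 17663 d.
K_eq = L / Σ(b_i/K_i) = 17.03 / 17663 = 0.0009641 m/day.

0.000964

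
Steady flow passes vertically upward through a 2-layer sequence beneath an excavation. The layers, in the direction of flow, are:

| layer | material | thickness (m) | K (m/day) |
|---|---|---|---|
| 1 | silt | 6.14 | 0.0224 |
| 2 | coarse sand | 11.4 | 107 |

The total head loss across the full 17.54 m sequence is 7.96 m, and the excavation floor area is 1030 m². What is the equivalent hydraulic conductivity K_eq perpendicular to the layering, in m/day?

Flow is perpendicular to layering, so the layers act in series and the equivalent K is the thickness-weighted harmonic mean.
Total thickness L = 6.14 + 11.4 = 17.54 m.
Σ(b_i/K_i) = 6.14/0.0224 + 11.4/107 = 274.2 d.
K_eq = L / Σ(b_i/K_i) = 17.54 / 274.2 = 0.06396 m/day.

0.0640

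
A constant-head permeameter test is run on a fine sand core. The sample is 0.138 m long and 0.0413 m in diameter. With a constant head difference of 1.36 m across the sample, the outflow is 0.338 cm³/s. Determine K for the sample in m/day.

2.21

Cross-sectional area A = π·(d/2)² = π × (0.0413/2)² = 0.001340 m².
Convert discharge: 0.338 cm³/s = 3.380e-07 m³/s.
Darcy's law rearranged: K = Q·L / (A·Δh) = 3.380e-07 × 0.138 / (0.001340 × 1.36) = 2.560e-05 m/s = 2.212 m/day.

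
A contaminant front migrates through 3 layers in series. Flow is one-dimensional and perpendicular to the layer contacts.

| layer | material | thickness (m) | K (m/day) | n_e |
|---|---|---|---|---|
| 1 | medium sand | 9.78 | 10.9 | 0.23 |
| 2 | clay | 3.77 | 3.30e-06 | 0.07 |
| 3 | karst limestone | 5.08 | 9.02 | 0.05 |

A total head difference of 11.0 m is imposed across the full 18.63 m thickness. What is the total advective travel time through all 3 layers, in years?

With flow normal to the layers, continuity requires the same specific discharge q through every layer.
Σ(b_i/K_i) = 9.78/10.9 + 3.77/3.30e-06 + 5.08/9.02 = 1.142e+06 d.
q = Δh / Σ(b_i/K_i) = 11.0 / 1.142e+06 = 9.629e-06 m/day.
In each layer the seepage velocity is v_i = q/n_i, so the layer transit time is t_i = b_i·n_i / q:
  layer 1 (medium sand): t_1 = 9.78 × 0.23 / 9.629e-06 = 2.336e+05 d
  layer 2 (clay): t_2 = 3.77 × 0.07 / 9.629e-06 = 27408 d
  layer 3 (karst limestone): t_3 = 5.08 × 0.05 / 9.629e-06 = 26380 d
Total t = Σ t_i = 2.874e+05 days = 786.9 years.

787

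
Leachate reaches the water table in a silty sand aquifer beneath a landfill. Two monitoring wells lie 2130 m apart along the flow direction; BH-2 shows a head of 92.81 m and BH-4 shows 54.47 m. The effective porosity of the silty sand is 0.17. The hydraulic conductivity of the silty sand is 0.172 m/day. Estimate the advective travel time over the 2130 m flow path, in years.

320

Hydraulic gradient i = (92.81 − 54.47) / 2130 = 38.34 / 2130 = 0.01800.
Darcy flux q = K · i = 0.1720 × 0.01800 = 0.003096 m/day.
Seepage velocity v = q / n_e = 0.003096 / 0.17 = 0.01821 m/day.
Travel time t = L / v = 2130 / 0.01821 = 1.170e+05 days = 320.2 years.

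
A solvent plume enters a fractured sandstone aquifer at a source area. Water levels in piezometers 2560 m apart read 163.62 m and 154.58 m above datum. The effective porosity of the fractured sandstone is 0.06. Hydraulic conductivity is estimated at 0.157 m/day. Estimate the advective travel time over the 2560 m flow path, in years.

759

Hydraulic gradient i = (163.62 − 154.58) / 2560 = 9.04 / 2560 = 0.003531.
Darcy flux q = K · i = 0.1570 × 0.003531 = 0.0005544 m/day.
Seepage velocity v = q / n_e = 0.0005544 / 0.06 = 0.009240 m/day.
Travel time t = L / v = 2560 / 0.009240 = 2.771e+05 days = 758.5 years.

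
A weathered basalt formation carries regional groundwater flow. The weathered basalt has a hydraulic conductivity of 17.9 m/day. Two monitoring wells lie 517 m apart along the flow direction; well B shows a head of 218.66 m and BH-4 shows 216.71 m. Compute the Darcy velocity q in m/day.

Hydraulic gradient i = (218.66 − 216.71) / 517 = 1.95 / 517 = 0.003772.
Specific discharge q = K · i = 17.90 × 0.003772 = 0.06751 m/day.

0.0675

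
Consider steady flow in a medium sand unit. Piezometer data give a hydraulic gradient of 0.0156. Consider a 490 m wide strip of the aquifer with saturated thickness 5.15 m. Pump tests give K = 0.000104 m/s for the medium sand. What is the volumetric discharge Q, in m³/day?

354

Convert K: 0.000104 m/s × 86400 = 8.986 m/day.
Cross-sectional area A = 490 × 5.15 = 2524 m².
Hydraulic gradient i = 0.0156.
Darcy's law: Q = K · A · i = 8.986 × 2524 × 0.01560 = 353.7 m³/day.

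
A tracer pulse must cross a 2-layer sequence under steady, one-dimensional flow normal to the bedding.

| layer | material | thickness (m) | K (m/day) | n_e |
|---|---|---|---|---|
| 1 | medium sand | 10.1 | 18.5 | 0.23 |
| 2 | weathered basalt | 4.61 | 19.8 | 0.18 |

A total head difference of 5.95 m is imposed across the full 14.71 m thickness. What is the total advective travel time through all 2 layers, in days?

0.413

With flow normal to the layers, continuity requires the same specific discharge q through every layer.
Σ(b_i/K_i) = 10.1/18.5 + 4.61/19.8 = 0.7788 d.
q = Δh / Σ(b_i/K_i) = 5.95 / 0.7788 = 7.640 m/day.
In each layer the seepage velocity is v_i = q/n_i, so the layer transit time is t_i = b_i·n_i / q:
  layer 1 (medium sand): t_1 = 10.1 × 0.23 / 7.640 = 0.3040 d
  layer 2 (weathered basalt): t_2 = 4.61 × 0.18 / 7.640 = 0.1086 d
Total t = Σ t_i = 0.4127 days.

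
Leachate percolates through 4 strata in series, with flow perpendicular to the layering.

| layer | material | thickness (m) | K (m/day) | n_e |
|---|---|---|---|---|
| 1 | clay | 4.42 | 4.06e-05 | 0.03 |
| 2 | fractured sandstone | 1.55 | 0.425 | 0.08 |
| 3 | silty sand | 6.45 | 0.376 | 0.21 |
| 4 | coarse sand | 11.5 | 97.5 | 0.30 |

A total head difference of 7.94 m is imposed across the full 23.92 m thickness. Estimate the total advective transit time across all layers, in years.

190

With flow normal to the layers, continuity requires the same specific discharge q through every layer.
Σ(b_i/K_i) = 4.42/4.06e-05 + 1.55/0.425 + 6.45/0.376 + 11.5/97.5 = 1.089e+05 d.
q = Δh / Σ(b_i/K_i) = 7.94 / 1.089e+05 = 7.292e-05 m/day.
In each layer the seepage velocity is v_i = q/n_i, so the layer transit time is t_i = b_i·n_i / q:
  layer 1 (clay): t_1 = 4.42 × 0.03 / 7.292e-05 = 1818 d
  layer 2 (fractured sandstone): t_2 = 1.55 × 0.08 / 7.292e-05 = 1701 d
  layer 3 (silty sand): t_3 = 6.45 × 0.21 / 7.292e-05 = 18575 d
  layer 4 (coarse sand): t_4 = 11.5 × 0.30 / 7.292e-05 = 47313 d
Total t = Σ t_i = 69407 days = 190.0 years.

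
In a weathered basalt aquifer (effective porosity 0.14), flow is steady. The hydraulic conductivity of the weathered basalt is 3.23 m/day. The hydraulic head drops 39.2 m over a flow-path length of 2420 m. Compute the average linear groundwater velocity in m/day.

Hydraulic gradient i = Δh / L = 39.2 / 2420 = 0.01620.
Darcy flux q = K · i = 3.230 × 0.01620 = 0.05232 m/day.
Seepage velocity v = q / n_e = 0.05232 / 0.14 = 0.3737 m/day.

0.374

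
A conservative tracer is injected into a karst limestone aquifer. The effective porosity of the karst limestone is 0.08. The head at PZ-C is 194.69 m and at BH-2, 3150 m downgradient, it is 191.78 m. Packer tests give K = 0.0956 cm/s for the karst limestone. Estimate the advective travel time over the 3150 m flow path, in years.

Convert K: 0.0956 cm/s × 864 = 82.60 m/day.
Hydraulic gradient i = (194.69 − 191.78) / 3150 = 2.91 / 3150 = 0.0009238.
Darcy flux q = K · i = 82.60 × 0.0009238 = 0.07631 m/day.
Seepage velocity v = q / n_e = 0.07631 / 0.08 = 0.9538 m/day.
Travel time t = L / v = 3150 / 0.9538 = 3303 days = 9.042 years.

9.04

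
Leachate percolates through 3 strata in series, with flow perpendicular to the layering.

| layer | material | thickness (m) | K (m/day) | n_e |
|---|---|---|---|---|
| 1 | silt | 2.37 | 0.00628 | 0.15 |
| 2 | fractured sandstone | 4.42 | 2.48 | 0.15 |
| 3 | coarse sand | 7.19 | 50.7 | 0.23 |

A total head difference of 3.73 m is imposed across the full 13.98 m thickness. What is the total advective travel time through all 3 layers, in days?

With flow normal to the layers, continuity requires the same specific discharge q through every layer.
Σ(b_i/K_i) = 2.37/0.00628 + 4.42/2.48 + 7.19/50.7 = 379.3 d.
q = Δh / Σ(b_i/K_i) = 3.73 / 379.3 = 0.009834 m/day.
In each layer the seepage velocity is v_i = q/n_i, so the layer transit time is t_i = b_i·n_i / q:
  layer 1 (silt): t_1 = 2.37 × 0.15 / 0.009834 = 36.15 d
  layer 2 (fractured sandstone): t_2 = 4.42 × 0.15 / 0.009834 = 67.42 d
  layer 3 (coarse sand): t_3 = 7.19 × 0.23 / 0.009834 = 168.2 d
Total t = Σ t_i = 271.7 days.

272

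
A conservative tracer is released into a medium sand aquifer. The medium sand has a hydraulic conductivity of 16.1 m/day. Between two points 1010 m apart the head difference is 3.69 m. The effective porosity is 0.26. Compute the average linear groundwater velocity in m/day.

Hydraulic gradient i = Δh / L = 3.69 / 1010 = 0.003653.
Darcy flux q = K · i = 16.10 × 0.003653 = 0.05882 m/day.
Seepage velocity v = q / n_e = 0.05882 / 0.26 = 0.2262 m/day.

0.226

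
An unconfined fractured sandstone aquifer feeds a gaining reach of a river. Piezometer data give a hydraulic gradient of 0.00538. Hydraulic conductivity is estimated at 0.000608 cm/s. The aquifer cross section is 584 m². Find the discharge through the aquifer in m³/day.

Convert K: 0.000608 cm/s × 864 = 0.5253 m/day.
Hydraulic gradient i = 0.00538.
Darcy's law: Q = K · A · i = 0.5253 × 584.0 × 0.005380 = 1.650 m³/day.

1.65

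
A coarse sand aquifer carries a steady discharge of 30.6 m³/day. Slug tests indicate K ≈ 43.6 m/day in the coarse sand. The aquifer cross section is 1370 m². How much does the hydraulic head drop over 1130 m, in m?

0.579

From Q = K·A·i, i = Q / (K·A) = 30.6 / (43.60 × 1370) = 0.0005123.
Head loss Δh = i · L = 0.0005123 × 1130 = 0.5789 m.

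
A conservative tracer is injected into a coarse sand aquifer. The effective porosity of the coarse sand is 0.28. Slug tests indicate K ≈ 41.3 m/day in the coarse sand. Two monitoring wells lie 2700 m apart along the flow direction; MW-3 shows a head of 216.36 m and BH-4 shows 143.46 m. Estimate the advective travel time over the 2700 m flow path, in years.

Hydraulic gradient i = (216.36 − 143.46) / 2700 = 72.9 / 2700 = 0.02700.
Darcy flux q = K · i = 41.30 × 0.02700 = 1.115 m/day.
Seepage velocity v = q / n_e = 1.115 / 0.28 = 3.982 m/day.
Travel time t = L / v = 2700 / 3.982 = 678.0 days = 1.856 years.

1.86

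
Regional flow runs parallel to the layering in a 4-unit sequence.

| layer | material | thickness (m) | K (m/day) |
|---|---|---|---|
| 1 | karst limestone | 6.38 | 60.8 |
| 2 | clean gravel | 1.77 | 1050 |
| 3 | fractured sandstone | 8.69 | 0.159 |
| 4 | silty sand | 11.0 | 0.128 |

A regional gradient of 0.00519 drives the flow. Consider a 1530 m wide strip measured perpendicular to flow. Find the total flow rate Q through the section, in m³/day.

Flow is parallel to layering, so each bed carries its own Darcy discharge and the transmissivities add.
Σ(K_i·b_i) = 60.8×6.38 + 1050×1.77 + 0.159×8.69 + 0.128×11.0 = 2249 m²/day.
Hydraulic gradient i = 0.00519.
Q = Σ(K_i·b_i) · W · i = 2249 × 1530 × 0.005190 = 17860 m³/day.

17900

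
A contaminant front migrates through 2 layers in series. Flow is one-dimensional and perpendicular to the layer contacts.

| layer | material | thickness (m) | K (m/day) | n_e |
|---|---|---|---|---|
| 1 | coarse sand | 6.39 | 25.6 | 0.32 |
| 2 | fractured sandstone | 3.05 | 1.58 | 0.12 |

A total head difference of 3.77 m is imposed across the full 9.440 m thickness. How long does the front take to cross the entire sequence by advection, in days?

With flow normal to the layers, continuity requires the same specific discharge q through every layer.
Σ(b_i/K_i) = 6.39/25.6 + 3.05/1.58 = 2.180 d.
q = Δh / Σ(b_i/K_i) = 3.77 / 2.180 = 1.729 m/day.
In each layer the seepage velocity is v_i = q/n_i, so the layer transit time is t_i = b_i·n_i / q:
  layer 1 (coarse sand): t_1 = 6.39 × 0.32 / 1.729 = 1.182 d
  layer 2 (fractured sandstone): t_2 = 3.05 × 0.12 / 1.729 = 0.2116 d
Total t = Σ t_i = 1.394 days.

1.39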